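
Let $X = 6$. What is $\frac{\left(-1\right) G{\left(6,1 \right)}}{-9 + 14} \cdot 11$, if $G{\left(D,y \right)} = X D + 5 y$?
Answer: $- \frac{451}{5} \approx -90.2$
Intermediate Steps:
$G{\left(D,y \right)} = 5 y + 6 D$ ($G{\left(D,y \right)} = 6 D + 5 y = 5 y + 6 D$)
$\frac{\left(-1\right) G{\left(6,1 \right)}}{-9 + 14} \cdot 11 = \frac{\left(-1\right) \left(5 \cdot 1 + 6 \cdot 6\right)}{-9 + 14} \cdot 11 = \frac{\left(-1\right) \left(5 + 36\right)}{5} \cdot 11 = \frac{\left(-1\right) 41}{5} \cdot 11 = \frac{1}{5} \left(-41\right) 11 = \left(- \frac{41}{5}\right) 11 = - \frac{451}{5}$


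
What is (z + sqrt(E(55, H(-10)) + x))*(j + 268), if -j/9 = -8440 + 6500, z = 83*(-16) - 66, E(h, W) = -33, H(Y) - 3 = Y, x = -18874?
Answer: -24712832 + 17728*I*sqrt(18907) ≈ -2.4713e+7 + 2.4376e+6*I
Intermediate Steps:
H(Y) = 3 + Y
z = -1394 (z = -1328 - 66 = -1394)
j = 17460 (j = -9*(-8440 + 6500) = -9*(-1940) = 17460)
(z + sqrt(E(55, H(-10)) + x))*(j + 268) = (-1394 + sqrt(-33 - 18874))*(17460 + 268) = (-1394 + sqrt(-18907))*17728 = (-1394 + I*sqrt(18907))*17728 = -24712832 + 17728*I*sqrt(18907)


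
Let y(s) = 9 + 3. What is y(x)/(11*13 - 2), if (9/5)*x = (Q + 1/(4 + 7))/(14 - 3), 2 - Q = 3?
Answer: 4/47 ≈ 0.085106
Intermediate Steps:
Q = -1 (Q = 2 - 1*3 = 2 - 3 = -1)
x = -50/1089 (x = 5*((-1 + 1/(4 + 7))/(14 - 3))/9 = 5*((-1 + 1/11)/11)/9 = 5*((-1 + 1/11)*(1/11))/9 = 5*(-10/11*1/11)/9 = (5/9)*(-10/121) = -50/1089 ≈ -0.045914)
y(s) = 12
y(x)/(11*13 - 2) = 12/(11*13 - 2) = 12/(143 - 2) = 12/141 = 12*(1/141) = 4/47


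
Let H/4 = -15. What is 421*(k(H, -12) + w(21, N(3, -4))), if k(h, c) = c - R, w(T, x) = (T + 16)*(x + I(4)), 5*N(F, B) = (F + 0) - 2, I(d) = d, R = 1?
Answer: 299752/5 ≈ 59950.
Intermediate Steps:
H = -60 (H = 4*(-15) = -60)
N(F, B) = -⅖ + F/5 (N(F, B) = ((F + 0) - 2)/5 = (F - 2)/5 = (-2 + F)/5 = -⅖ + F/5)
w(T, x) = (4 + x)*(16 + T) (w(T, x) = (T + 16)*(x + 4) = (16 + T)*(4 + x) = (4 + x)*(16 + T))
k(h, c) = -1 + c (k(h, c) = c - 1*1 = c - 1 = -1 + c)
421*(k(H, -12) + w(21, N(3, -4))) = 421*((-1 - 12) + (64 + 4*21 + 16*(-⅖ + (⅕)*3) + 21*(-⅖ + (⅕)*3))) = 421*(-13 + (64 + 84 + 16*(-⅖ + ⅗) + 21*(-⅖ + ⅗))) = 421*(-13 + (64 + 84 + 16*(⅕) + 21*(⅕))) = 421*(-13 + (64 + 84 + 16/5 + 21/5)) = 421*(-13 + 777/5) = 421*(712/5) = 299752/5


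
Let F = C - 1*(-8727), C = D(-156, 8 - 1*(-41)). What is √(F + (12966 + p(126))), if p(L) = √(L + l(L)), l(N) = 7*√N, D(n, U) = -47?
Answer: √(21646 + √21*√(6 + √14)) ≈ 147.17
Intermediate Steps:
C = -47
p(L) = √(L + 7*√L)
F = 8680 (F = -47 - 1*(-8727) = -47 + 8727 = 8680)
√(F + (12966 + p(126))) = √(8680 + (12966 + √(126 + 7*√126))) = √(8680 + (12966 + √(126 + 7*(3*√14)))) = √(8680 + (12966 + √(126 + 21*√14))) = √(21646 + √(126 + 21*√14))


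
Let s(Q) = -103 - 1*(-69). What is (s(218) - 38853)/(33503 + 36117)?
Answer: -38887/69620 ≈ -0.55856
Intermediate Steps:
s(Q) = -34 (s(Q) = -103 + 69 = -34)
(s(218) - 38853)/(33503 + 36117) = (-34 - 38853)/(33503 + 36117) = -38887/69620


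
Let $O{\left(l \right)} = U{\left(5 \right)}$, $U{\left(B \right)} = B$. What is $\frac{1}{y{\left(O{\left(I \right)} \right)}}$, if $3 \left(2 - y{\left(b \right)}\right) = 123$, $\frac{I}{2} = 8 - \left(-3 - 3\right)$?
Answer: $- \frac{1}{39} \approx -0.025641$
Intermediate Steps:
$I = 28$ ($I = 2 \left(8 - \left(-3 - 3\right)\right) = 2 \left(8 - -6\right) = 2 \left(8 + 6\right) = 2 \cdot 14 = 28$)
$O{\left(l \right)} = 5$
$y{\left(b \right)} = -39$ ($y{\left(b \right)} = 2 - 41 = -39$)
$\frac{1}{y{\left(O{\left(I \right)} \right)}} = \frac{1}{-39} = - \frac{1}{39}$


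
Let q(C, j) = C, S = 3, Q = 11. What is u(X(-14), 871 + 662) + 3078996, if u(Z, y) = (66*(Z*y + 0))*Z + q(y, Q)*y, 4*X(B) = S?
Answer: 43887981/8 ≈ 5.4860e+6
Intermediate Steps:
X(B) = 3/4 (X(B) = (1/4)*3 = 3/4)
u(Z, y) = y**2 + 66*y*Z**2 (u(Z, y) = (66*(Z*y + 0))*Z + y*y = (66*(Z*y))*Z + y**2 = (66*Z*y)*Z + y**2 = 66*y*Z**2 + y**2 = y**2 + 66*y*Z**2)
u(X(-14), 871 + 662) + 3078996 = (871 + 662)*((871 + 662) + 66*(3/4)**2) + 3078996 = 1533*(1533 + 66*(9/16)) + 3078996 = 1533*(1533 + 297/8) + 3078996 = 1533*(12561/8) + 3078996 = 19256013/8 + 3078996 = 43887981/8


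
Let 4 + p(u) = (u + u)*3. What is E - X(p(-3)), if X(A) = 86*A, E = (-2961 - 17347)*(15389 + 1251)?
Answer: -337923228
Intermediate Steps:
p(u) = -4 + 6*u (p(u) = -4 + (u + u)*3 = -4 + (2*u)*3 = -4 + 6*u)
E = -337925120 (E = -20308*16640 = -337925120)
E - X(p(-3)) = -337925120 - 86*(-4 + 6*(-3)) = -337925120 - 86*(-4 - 18) = -337925120 - 86*(-22) = -337925120 - 1*(-1892) = -337925120 + 1892 = -337923228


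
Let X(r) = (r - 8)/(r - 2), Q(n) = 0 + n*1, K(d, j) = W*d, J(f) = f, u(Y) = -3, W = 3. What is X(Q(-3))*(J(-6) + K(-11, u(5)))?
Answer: -429/5 ≈ -85.800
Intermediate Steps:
K(d, j) = 3*d
Q(n) = n (Q(n) = 0 + n = n)
X(r) = (-8 + r)/(-2 + r)
X(Q(-3))*(J(-6) + K(-11, u(5))) = ((-8 - 3)/(-2 - 3))*(-6 + 3*(-11)) = (-11/(-5))*(-6 - 33) = -1/5*(-11)*(-39) = (11/5)*(-39) = -429/5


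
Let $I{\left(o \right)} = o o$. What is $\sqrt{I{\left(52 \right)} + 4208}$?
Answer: $48 \sqrt{3} \approx 83.138$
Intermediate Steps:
$I{\left(o \right)} = o^{2}$
$\sqrt{I{\left(52 \right)} + 4208} = \sqrt{52^{2} + 4208} = \sqrt{2704 + 4208} = \sqrt{6912} = 48 \sqrt{3}$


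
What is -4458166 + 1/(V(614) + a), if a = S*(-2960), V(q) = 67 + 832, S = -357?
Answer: -4715041066753/1057619 ≈ -4.4582e+6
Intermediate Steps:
V(q) = 899
a = 1056720 (a = -357*(-2960) = 1056720)
-4458166 + 1/(V(614) + a) = -4458166 + 1/(899 + 1056720) = -4458166 + 1/1057619 = -4715041066753/1057619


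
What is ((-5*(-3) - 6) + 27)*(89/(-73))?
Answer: -3204/73 ≈ -43.890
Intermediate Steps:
((-5*(-3) - 6) + 27)*(89/(-73)) = ((15 - 6) + 27)*(89*(-1/73)) = (9 + 27)*(-89/73) = 36*(-89/73) = -3204/73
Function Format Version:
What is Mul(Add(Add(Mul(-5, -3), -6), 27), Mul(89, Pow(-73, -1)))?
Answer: Rational(-3204, 73) ≈ -43.890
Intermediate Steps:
Mul(Add(Add(Mul(-5, -3), -6), 27), Mul(89, Pow(-73, -1))) = Mul(Add(Add(15, -6), 27), Mul(89, Rational(-1, 73))) = Mul(Add(9, 27), Rational(-89, 73)) = Mul(36, Rational(-89, 73)) = Rational(-3204, 73)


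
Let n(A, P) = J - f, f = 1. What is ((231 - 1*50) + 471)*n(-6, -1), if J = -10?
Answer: -7172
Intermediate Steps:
n(A, P) = -11 (n(A, P) = -10 - 1*1 = -10 - 1 = -11)
((231 - 1*50) + 471)*n(-6, -1) = ((231 - 1*50) + 471)*(-11) = ((231 - 50) + 471)*(-11) = (181 + 471)*(-11) = 652*(-11) = -7172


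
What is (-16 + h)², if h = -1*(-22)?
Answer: 36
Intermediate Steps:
h = 22
(-16 + h)² = (-16 + 22)² = 6² = 36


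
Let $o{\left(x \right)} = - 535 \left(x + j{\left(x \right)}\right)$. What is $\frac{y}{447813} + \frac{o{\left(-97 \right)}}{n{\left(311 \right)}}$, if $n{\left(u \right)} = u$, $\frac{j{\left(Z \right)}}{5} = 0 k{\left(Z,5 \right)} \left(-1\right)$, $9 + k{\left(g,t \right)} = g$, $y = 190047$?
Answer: $\frac{7766120084}{46423281} \approx 167.29$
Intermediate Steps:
$k{\left(g,t \right)} = -9 + g$
$j{\left(Z \right)} = 0$ ($j{\left(Z \right)} = 5 \cdot 0 \left(-9 + Z\right) \left(-1\right) = 5 \cdot 0 \left(-1\right) = 5 \cdot 0 = 0$)
$o{\left(x \right)} = - 535 x$ ($o{\left(x \right)} = - 535 \left(x + 0\right) = - 535 x$)
$\frac{y}{447813} + \frac{o{\left(-97 \right)}}{n{\left(311 \right)}} = \frac{190047}{447813} + \frac{\left(-535\right) \left(-97\right)}{311} = 190047 \cdot \frac{1}{447813} + 51895 \cdot \frac{1}{311} = \frac{63349}{149271} + \frac{51895}{311} = \frac{7766120084}{46423281}$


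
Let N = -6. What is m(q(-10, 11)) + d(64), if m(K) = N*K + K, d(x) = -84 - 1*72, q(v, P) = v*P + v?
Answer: 444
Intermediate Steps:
q(v, P) = v + P*v (q(v, P) = P*v + v = v + P*v)
d(x) = -156 (d(x) = -84 - 72 = -156)
m(K) = -5*K (m(K) = -6*K + K = -5*K)
m(q(-10, 11)) + d(64) = -(-50)*(1 + 11) - 156 = -(-50)*12 - 156 = -5*(-120) - 156 = 600 - 156 = 444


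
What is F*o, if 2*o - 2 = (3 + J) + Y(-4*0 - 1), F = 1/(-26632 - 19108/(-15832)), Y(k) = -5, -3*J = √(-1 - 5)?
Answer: 1979*I*√6/316214037 ≈ 1.533e-5*I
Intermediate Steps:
J = -I*√6/3 (J = -√(-1 - 5)/3 = -I*√6/3 ≈ -0.8165*I)
F = -3958/105404679 (F = 1/(-26632 - 19108*(-1)/15832) = 1/(-26632 - 1*(-4777/3958)) = 1/(-26632 + 4777/3958) = 1/(-105404679/3958) = -3958/105404679 ≈ -3.7551e-5)
o = -I*√6/6 (o = 1 + ((3 - I*√6/3) - 5)/2 = 1 + (-2 - I*√6/3)/2 = 1 + (-1 - I*√6/6) = -I*√6/6 ≈ -0.40825*I)
F*o = -(-1979)*I*√6/316214037 = 1979*I*√6/316214037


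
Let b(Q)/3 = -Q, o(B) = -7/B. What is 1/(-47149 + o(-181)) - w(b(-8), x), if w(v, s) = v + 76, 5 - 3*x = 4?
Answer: -853396381/8533962 ≈ -100.00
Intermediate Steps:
x = ⅓ (x = 5/3 - ⅓*4 = 5/3 - 4/3 = ⅓ ≈ 0.33333)
b(Q) = -3*Q (b(Q) = 3*(-Q) = -3*Q)
w(v, s) = 76 + v
1/(-47149 + o(-181)) - w(b(-8), x) = 1/(-47149 - 7/(-181)) - (76 - 3*(-8)) = 1/(-47149 - 7*(-1/181)) - (76 + 24) = 1/(-47149 + 7/181) - 1*100 = 1/(-8533962/181) - 100 = -181/8533962 - 100 = -853396381/8533962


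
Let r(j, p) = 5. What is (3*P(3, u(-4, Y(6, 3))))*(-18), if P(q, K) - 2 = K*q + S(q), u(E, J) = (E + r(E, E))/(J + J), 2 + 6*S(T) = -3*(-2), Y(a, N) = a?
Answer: -315/2 ≈ -157.50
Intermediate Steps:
S(T) = 2/3 (S(T) = -1/3 + (-3*(-2))/6 = -1/3 + (1/6)*6 = -1/3 + 1 = 2/3)
u(E, J) = (5 + E)/(2*J) (u(E, J) = (E + 5)/(J + J) = (5 + E)/((2*J)) = (5 + E)*(1/(2*J)) = (5 + E)/(2*J))
P(q, K) = 8/3 + K*q (P(q, K) = 2 + (K*q + 2/3) = 2 + (2/3 + K*q) = 8/3 + K*q)
(3*P(3, u(-4, Y(6, 3))))*(-18) = (3*(8/3 + ((1/2)*(5 - 4)/6)*3))*(-18) = (3*(8/3 + ((1/2)*(1/6)*1)*3))*(-18) = (3*(8/3 + (1/12)*3))*(-18) = (3*(8/3 + 1/4))*(-18) = (3*(35/12))*(-18) = (35/4)*(-18) = -315/2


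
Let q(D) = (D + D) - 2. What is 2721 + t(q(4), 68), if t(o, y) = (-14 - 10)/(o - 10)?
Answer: 2727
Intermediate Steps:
q(D) = -2 + 2*D (q(D) = 2*D - 2 = -2 + 2*D)
t(o, y) = -24/(-10 + o)
2721 + t(q(4), 68) = 2721 - 24/(-10 + (-2 + 2*4)) = 2721 - 24/(-10 + (-2 + 8)) = 2721 - 24/(-10 + 6) = 2721 - 24/(-4) = 2721 - 24*(-¼) = 2721 + 6 = 2727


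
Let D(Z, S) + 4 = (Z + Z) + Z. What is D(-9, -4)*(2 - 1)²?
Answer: -31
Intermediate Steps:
D(Z, S) = -4 + 3*Z (D(Z, S) = -4 + ((Z + Z) + Z) = -4 + (2*Z + Z) = -4 + 3*Z)
D(-9, -4)*(2 - 1)² = (-4 + 3*(-9))*(2 - 1)² = (-4 - 27)*1² = -31*1 = -31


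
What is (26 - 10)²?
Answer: 256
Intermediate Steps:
(26 - 10)² = 16² = 256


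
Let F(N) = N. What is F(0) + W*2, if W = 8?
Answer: 16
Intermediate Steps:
F(0) + W*2 = 0 + 8*2 = 0 + 16 = 16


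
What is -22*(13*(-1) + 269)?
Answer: -5632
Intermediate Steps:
-22*(13*(-1) + 269) = -22*(-13 + 269) = -22*256 = -5632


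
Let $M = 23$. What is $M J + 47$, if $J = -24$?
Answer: $-505$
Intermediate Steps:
$M J + 47 = 23 \left(-24\right) + 47 = -552 + 47 = -505$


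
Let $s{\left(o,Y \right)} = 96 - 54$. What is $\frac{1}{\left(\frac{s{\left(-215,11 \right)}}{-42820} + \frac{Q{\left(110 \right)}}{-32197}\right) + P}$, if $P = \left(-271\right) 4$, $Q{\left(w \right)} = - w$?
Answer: $- \frac{62667070}{67930951247} \approx -0.00092251$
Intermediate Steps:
$s{\left(o,Y \right)} = 42$ ($s{\left(o,Y \right)} = 96 - 54 = 42$)
$P = -1084$
$\frac{1}{\left(\frac{s{\left(-215,11 \right)}}{-42820} + \frac{Q{\left(110 \right)}}{-32197}\right) + P} = \frac{1}{\left(\frac{42}{-42820} + \frac{\left(-1\right) 110}{-32197}\right) - 1084} = \frac{1}{\left(42 \left(- \frac{1}{42820}\right) - - \frac{10}{2927}\right) - 1084} = \frac{1}{\left(- \frac{21}{21410} + \frac{10}{2927}\right) - 1084} = \frac{1}{\frac{152633}{62667070} - 1084} = \frac{1}{- \frac{67930951247}{62667070}} = - \frac{62667070}{67930951247}$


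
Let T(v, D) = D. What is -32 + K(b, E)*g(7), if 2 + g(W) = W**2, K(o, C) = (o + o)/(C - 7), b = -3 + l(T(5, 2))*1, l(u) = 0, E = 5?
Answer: 109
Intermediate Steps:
b = -3 (b = -3 + 0*1 = -3 + 0 = -3)
K(o, C) = 2*o/(-7 + C) (K(o, C) = (2*o)/(-7 + C) = 2*o/(-7 + C))
g(W) = -2 + W**2
-32 + K(b, E)*g(7) = -32 + (2*(-3)/(-7 + 5))*(-2 + 7**2) = -32 + (2*(-3)/(-2))*(-2 + 49) = -32 + (2*(-3)*(-1/2))*47 = -32 + 3*47 = -32 + 141 = 109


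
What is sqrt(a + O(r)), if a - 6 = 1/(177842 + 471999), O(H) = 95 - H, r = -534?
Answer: 2*sqrt(67039065550819)/649841 ≈ 25.199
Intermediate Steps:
a = 3899047/649841 (a = 6 + 1/(177842 + 471999) = 6 + 1/649841 = 3899047/649841 ≈ 6.0000)
sqrt(a + O(r)) = sqrt(3899047/649841 + (95 - 1*(-534))) = sqrt(3899047/649841 + (95 + 534)) = sqrt(3899047/649841 + 629) = sqrt(412649036/649841) = 2*sqrt(67039065550819)/649841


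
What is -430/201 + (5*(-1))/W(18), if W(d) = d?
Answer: -2915/1206 ≈ -2.4171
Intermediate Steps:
-430/201 + (5*(-1))/W(18) = -430/201 + (5*(-1))/18 = -430*1/201 - 5*1/18 = -430/201 - 5/18 = -2915/1206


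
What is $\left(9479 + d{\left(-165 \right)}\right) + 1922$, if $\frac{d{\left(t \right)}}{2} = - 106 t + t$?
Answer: $46051$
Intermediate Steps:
$d{\left(t \right)} = - 210 t$ ($d{\left(t \right)} = 2 \left(- 106 t + t\right) = 2 \left(- 105 t\right) = - 210 t$)
$\left(9479 + d{\left(-165 \right)}\right) + 1922 = \left(9479 - -34650\right) + 1922 = \left(9479 + 34650\right) + 1922 = 44129 + 1922 = 46051$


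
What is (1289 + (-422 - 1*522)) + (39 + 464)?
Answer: 848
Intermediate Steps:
(1289 + (-422 - 1*522)) + (39 + 464) = (1289 + (-422 - 522)) + 503 = (1289 - 944) + 503 = 345 + 503 = 848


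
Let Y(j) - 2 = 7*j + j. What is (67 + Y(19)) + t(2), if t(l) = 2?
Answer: 223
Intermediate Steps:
Y(j) = 2 + 8*j (Y(j) = 2 + (7*j + j) = 2 + 8*j)
(67 + Y(19)) + t(2) = (67 + (2 + 8*19)) + 2 = (67 + (2 + 152)) + 2 = (67 + 154) + 2 = 221 + 2 = 223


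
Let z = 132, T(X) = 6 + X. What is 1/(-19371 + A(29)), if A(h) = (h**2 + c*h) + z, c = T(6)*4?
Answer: -1/17006 ≈ -5.8803e-5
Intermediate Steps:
c = 48 (c = (6 + 6)*4 = 12*4 = 48)
A(h) = 132 + h**2 + 48*h (A(h) = (h**2 + 48*h) + 132 = 132 + h**2 + 48*h)
1/(-19371 + A(29)) = 1/(-19371 + (132 + 29**2 + 48*29)) = 1/(-19371 + (132 + 841 + 1392)) = 1/(-19371 + 2365) = 1/(-17006) = -1/17006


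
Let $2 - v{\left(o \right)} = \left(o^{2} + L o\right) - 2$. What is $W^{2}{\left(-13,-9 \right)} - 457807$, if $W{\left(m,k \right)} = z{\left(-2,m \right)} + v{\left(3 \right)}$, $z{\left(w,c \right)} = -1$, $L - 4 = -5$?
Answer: $-457798$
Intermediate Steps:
$L = -1$ ($L = 4 - 5 = -1$)
$v{\left(o \right)} = 4 + o - o^{2}$ ($v{\left(o \right)} = 2 - \left(\left(o^{2} - o\right) - 2\right) = 2 - \left(-2 + o^{2} - o\right) = 2 + \left(2 + o - o^{2}\right) = 4 + o - o^{2}$)
$W{\left(m,k \right)} = -3$ ($W{\left(m,k \right)} = -1 + \left(4 + 3 - 3^{2}\right) = -1 + \left(4 + 3 - 9\right) = -1 - 2 = -3$)
$W^{2}{\left(-13,-9 \right)} - 457807 = \left(-3\right)^{2} - 457807 = 9 - 457807 = -457798$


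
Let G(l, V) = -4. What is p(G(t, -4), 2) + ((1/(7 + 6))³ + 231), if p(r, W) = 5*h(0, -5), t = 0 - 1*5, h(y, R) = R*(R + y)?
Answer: 782133/2197 ≈ 356.00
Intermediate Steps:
t = -5 (t = 0 - 5 = -5)
p(r, W) = 125 (p(r, W) = 5*(-5*(-5 + 0)) = 5*(-5*(-5)) = 5*25 = 125)
p(G(t, -4), 2) + ((1/(7 + 6))³ + 231) = 125 + ((1/(7 + 6))³ + 231) = 125 + ((1/13)³ + 231) = 125 + (1/2197 + 231) = 125 + 507508/2197 = 782133/2197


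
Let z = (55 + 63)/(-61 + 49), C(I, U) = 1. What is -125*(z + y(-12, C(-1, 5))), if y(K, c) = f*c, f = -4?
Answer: 10375/6 ≈ 1729.2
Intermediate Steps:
z = -59/6 (z = 118/(-12) = 118*(-1/12) = -59/6 ≈ -9.8333)
y(K, c) = -4*c
-125*(z + y(-12, C(-1, 5))) = -125*(-59/6 - 4*1) = -125*(-59/6 - 4) = -125*(-83/6) = 10375/6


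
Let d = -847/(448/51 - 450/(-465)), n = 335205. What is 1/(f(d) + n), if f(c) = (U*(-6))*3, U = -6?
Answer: 1/335313 ≈ 2.9823e-6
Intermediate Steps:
d = -1339107/15418 (d = -847/(448*(1/51) - 450*(-1/465)) = -847/(448/51 + 30/31) = -847/15418/1581 = -847*1581/15418 = -1339107/15418 ≈ -86.854)
f(c) = 108 (f(c) = -6*(-6)*3 = 36*3 = 108)
1/(f(d) + n) = 1/(108 + 335205) = 1/335313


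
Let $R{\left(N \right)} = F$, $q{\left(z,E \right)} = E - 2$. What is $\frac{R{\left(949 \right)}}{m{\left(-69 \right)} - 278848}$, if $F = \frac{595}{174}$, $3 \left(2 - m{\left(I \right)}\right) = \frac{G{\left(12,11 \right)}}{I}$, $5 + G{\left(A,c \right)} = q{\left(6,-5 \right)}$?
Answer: $- \frac{13685}{1115941924} \approx -1.2263 \cdot 10^{-5}$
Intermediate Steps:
$q{\left(z,E \right)} = -2 + E$
$G{\left(A,c \right)} = -12$ ($G{\left(A,c \right)} = -5 - 7 = -12$)
$m{\left(I \right)} = 2 + \frac{4}{I}$ ($m{\left(I \right)} = 2 - \frac{\left(-12\right) \frac{1}{I}}{3} = 2 + \frac{4}{I}$)
$F = \frac{595}{174}$ ($F = 595 \cdot \frac{1}{174} = \frac{595}{174} \approx 3.4195$)
$R{\left(N \right)} = \frac{595}{174}$
$\frac{R{\left(949 \right)}}{m{\left(-69 \right)} - 278848} = \frac{595}{174 \left(\left(2 + \frac{4}{-69}\right) - 278848\right)} = \frac{595}{174 \left(\left(2 + 4 \left(- \frac{1}{69}\right)\right) - 278848\right)} = \frac{595}{174 \left(\left(2 - \frac{4}{69}\right) - 278848\right)} = \frac{595}{174 \left(\frac{134}{69} - 278848\right)} = \frac{595}{174 \left(- \frac{19240378}{69}\right)} = \frac{595}{174} \left(- \frac{69}{19240378}\right) = - \frac{13685}{1115941924}$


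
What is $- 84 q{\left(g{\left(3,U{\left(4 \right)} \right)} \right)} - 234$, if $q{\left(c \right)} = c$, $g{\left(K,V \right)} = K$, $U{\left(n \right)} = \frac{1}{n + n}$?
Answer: $-486$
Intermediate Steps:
$U{\left(n \right)} = \frac{1}{2 n}$
$- 84 q{\left(g{\left(3,U{\left(4 \right)} \right)} \right)} - 234 = \left(-84\right) 3 - 234 = -252 - 234 = -486$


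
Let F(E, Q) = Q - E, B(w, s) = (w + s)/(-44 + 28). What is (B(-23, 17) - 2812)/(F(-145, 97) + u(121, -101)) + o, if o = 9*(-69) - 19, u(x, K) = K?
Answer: -744413/1128 ≈ -659.94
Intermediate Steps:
B(w, s) = -s/16 - w/16 (B(w, s) = (s + w)/(-16) = (s + w)*(-1/16) = -s/16 - w/16)
o = -640 (o = -621 - 19 = -640)
(B(-23, 17) - 2812)/(F(-145, 97) + u(121, -101)) + o = ((-1/16*17 - 1/16*(-23)) - 2812)/((97 - 1*(-145)) - 101) - 640 = ((-17/16 + 23/16) - 2812)/((97 + 145) - 101) - 640 = (3/8 - 2812)/(242 - 101) - 640 = -22493/8/141 - 640 = -22493/8*1/141 - 640 = -22493/1128 - 640 = -744413/1128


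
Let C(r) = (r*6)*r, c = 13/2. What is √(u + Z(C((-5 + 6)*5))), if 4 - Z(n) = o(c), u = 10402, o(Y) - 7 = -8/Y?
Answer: √1757639/13 ≈ 101.98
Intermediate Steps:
c = 13/2 (c = 13*(½) = 13/2 ≈ 6.5000)
C(r) = 6*r² (C(r) = (6*r)*r = 6*r²)
o(Y) = 7 - 8/Y
Z(n) = -23/13 (Z(n) = 4 - (7 - 8/13/2) = 4 - (7 - 8*2/13) = 4 - (7 - 16/13) = 4 - 1*75/13 = 4 - 75/13 = -23/13)
√(u + Z(C((-5 + 6)*5))) = √(10402 - 23/13) = √(135203/13) = √1757639/13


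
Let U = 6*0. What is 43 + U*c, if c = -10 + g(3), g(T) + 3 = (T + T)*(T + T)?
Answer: 43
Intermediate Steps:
g(T) = -3 + 4*T² (g(T) = -3 + (T + T)*(T + T) = -3 + (2*T)*(2*T) = -3 + 4*T²)
U = 0
c = 23 (c = -10 + (-3 + 4*3²) = -10 + (-3 + 4*9) = -10 + (-3 + 36) = -10 + 33 = 23)
43 + U*c = 43 + 0*23 = 43 + 0 = 43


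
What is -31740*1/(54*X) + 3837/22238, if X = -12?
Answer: 14756677/300213 ≈ 49.154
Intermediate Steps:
-31740*1/(54*X) + 3837/22238 = -31740/(-12*(-18)*(-3)) + 3837/22238 = -31740/(216*(-3)) + 3837*(1/22238) = -31740/(-648) + 3837/22238 = -31740*(-1/648) + 3837/22238 = 2645/54 + 3837/22238 = 14756677/300213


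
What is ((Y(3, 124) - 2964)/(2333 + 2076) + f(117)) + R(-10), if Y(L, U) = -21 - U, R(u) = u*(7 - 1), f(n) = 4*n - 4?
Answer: 1778127/4409 ≈ 403.29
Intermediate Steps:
f(n) = -4 + 4*n
R(u) = 6*u (R(u) = u*6 = 6*u)
((Y(3, 124) - 2964)/(2333 + 2076) + f(117)) + R(-10) = (((-21 - 1*124) - 2964)/(2333 + 2076) + (-4 + 4*117)) + 6*(-10) = (((-21 - 124) - 2964)/4409 + (-4 + 468)) - 60 = ((-145 - 2964)*(1/4409) + 464) - 60 = (-3109*1/4409 + 464) - 60 = (-3109/4409 + 464) - 60 = 2042667/4409 - 60 = 1778127/4409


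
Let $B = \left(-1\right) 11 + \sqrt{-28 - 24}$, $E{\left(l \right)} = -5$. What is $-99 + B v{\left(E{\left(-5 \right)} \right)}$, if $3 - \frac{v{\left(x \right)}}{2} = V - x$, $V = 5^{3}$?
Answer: $2695 - 508 i \sqrt{13} \approx 2695.0 - 1831.6 i$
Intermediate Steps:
$V = 125$
$B = -11 + 2 i \sqrt{13}$ ($B = -11 + \sqrt{-52} = -11 + 2 i \sqrt{13} \approx -11.0 + 7.2111 i$)
$v{\left(x \right)} = -244 + 2 x$ ($v{\left(x \right)} = 6 - 2 \left(125 - x\right) = 6 + \left(-250 + 2 x\right) = -244 + 2 x$)
$-99 + B v{\left(E{\left(-5 \right)} \right)} = -99 + \left(-11 + 2 i \sqrt{13}\right) \left(-244 + 2 \left(-5\right)\right) = -99 + \left(-11 + 2 i \sqrt{13}\right) \left(-244 - 10\right) = -99 + \left(-11 + 2 i \sqrt{13}\right) \left(-254\right) = -99 + \left(2794 - 508 i \sqrt{13}\right) = 2695 - 508 i \sqrt{13}$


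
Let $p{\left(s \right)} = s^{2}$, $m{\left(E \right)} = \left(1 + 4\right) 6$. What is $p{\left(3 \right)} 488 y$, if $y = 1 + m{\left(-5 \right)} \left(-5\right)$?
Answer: $-654408$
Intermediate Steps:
$m{\left(E \right)} = 30$ ($m{\left(E \right)} = 5 \cdot 6 = 30$)
$y = -149$ ($y = 1 + 30 \left(-5\right) = 1 - 150 = -149$)
$p{\left(3 \right)} 488 y = 3^{2} \cdot 488 \left(-149\right) = 9 \cdot 488 \left(-149\right) = 4392 \left(-149\right) = -654408$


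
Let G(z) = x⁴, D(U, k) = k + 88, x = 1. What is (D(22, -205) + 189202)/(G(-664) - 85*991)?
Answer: -189085/84234 ≈ -2.2448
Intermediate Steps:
D(U, k) = 88 + k
G(z) = 1 (G(z) = 1⁴ = 1)
(D(22, -205) + 189202)/(G(-664) - 85*991) = ((88 - 205) + 189202)/(1 - 85*991) = (-117 + 189202)/(1 - 84235) = 189085/(-84234) = 189085*(-1/84234) = -189085/84234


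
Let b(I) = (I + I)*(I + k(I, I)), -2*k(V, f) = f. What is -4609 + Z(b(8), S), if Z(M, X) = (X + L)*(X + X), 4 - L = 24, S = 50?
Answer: -1609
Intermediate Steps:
L = -20 (L = 4 - 1*24 = 4 - 24 = -20)
k(V, f) = -f/2
b(I) = I² (b(I) = (I + I)*(I - I/2) = (2*I)*(I/2) = I²)
Z(M, X) = 2*X*(-20 + X) (Z(M, X) = (X - 20)*(X + X) = (-20 + X)*(2*X) = 2*X*(-20 + X))
-4609 + Z(b(8), S) = -4609 + 2*50*(-20 + 50) = -4609 + 2*50*30 = -4609 + 3000 = -1609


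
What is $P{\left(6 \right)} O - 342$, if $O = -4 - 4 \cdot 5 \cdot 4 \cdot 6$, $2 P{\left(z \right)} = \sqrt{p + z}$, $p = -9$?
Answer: $-342 - 242 i \sqrt{3} \approx -342.0 - 419.16 i$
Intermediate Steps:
$P{\left(z \right)} = \frac{\sqrt{-9 + z}}{2}$
$O = -484$ ($O = -4 - 4 \cdot 20 \cdot 6 = -4 - 480 = -484$)
$P{\left(6 \right)} O - 342 = \frac{\sqrt{-9 + 6}}{2} \left(-484\right) - 342 = \frac{\sqrt{-3}}{2} \left(-484\right) - 342 = \frac{i \sqrt{3}}{2} \left(-484\right) - 342 = - 242 i \sqrt{3} - 342 = -342 - 242 i \sqrt{3}$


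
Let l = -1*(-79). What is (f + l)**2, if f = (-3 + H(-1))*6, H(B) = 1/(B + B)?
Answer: 3364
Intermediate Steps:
H(B) = 1/(2*B)
l = 79
f = -21 (f = (-3 + (1/2)/(-1))*6 = (-3 + (1/2)*(-1))*6 = (-3 - 1/2)*6 = -7/2*6 = -21)
(f + l)**2 = (-21 + 79)**2 = 58**2 = 3364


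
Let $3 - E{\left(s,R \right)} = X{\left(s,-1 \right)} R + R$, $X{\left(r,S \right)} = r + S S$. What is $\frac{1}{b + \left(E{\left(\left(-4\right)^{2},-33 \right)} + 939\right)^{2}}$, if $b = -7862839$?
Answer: $- \frac{1}{5503543} \approx -1.817 \cdot 10^{-7}$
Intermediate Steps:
$X{\left(r,S \right)} = r + S^{2}$
$E{\left(s,R \right)} = 3 - R - R \left(1 + s\right)$ ($E{\left(s,R \right)} = 3 - \left(\left(s + \left(-1\right)^{2}\right) R + R\right) = 3 - \left(\left(s + 1\right) R + R\right) = 3 - \left(\left(1 + s\right) R + R\right) = 3 - \left(R \left(1 + s\right) + R\right) = 3 - \left(R + R \left(1 + s\right)\right) = 3 - R - R \left(1 + s\right)$)
$\frac{1}{b + \left(E{\left(\left(-4\right)^{2},-33 \right)} + 939\right)^{2}} = \frac{1}{-7862839 + \left(\left(3 - -33 - - 33 \left(1 + \left(-4\right)^{2}\right)\right) + 939\right)^{2}} = \frac{1}{-7862839 + \left(\left(3 + 33 - - 33 \left(1 + 16\right)\right) + 939\right)^{2}} = \frac{1}{-7862839 + \left(\left(3 + 33 - \left(-33\right) 17\right) + 939\right)^{2}} = \frac{1}{-7862839 + \left(\left(3 + 33 + 561\right) + 939\right)^{2}} = \frac{1}{-7862839 + \left(597 + 939\right)^{2}} = \frac{1}{-7862839 + 1536^{2}} = \frac{1}{-7862839 + 2359296} = \frac{1}{-5503543} = - \frac{1}{5503543}$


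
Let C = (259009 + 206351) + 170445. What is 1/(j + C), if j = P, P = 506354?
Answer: 1/1142159 ≈ 8.7554e-7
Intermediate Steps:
j = 506354
C = 635805 (C = 465360 + 170445 = 635805)
1/(j + C) = 1/(506354 + 635805) = 1/1142159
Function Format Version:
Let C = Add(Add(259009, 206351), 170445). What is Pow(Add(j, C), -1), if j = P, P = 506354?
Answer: Rational(1, 1142159) ≈ 8.7554e-7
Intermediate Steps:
j = 506354
C = 635805 (C = Add(465360, 170445) = 635805)
Pow(Add(j, C), -1) = Pow(Add(506354, 635805), -1) = Pow(1142159, -1) = Rational(1, 1142159)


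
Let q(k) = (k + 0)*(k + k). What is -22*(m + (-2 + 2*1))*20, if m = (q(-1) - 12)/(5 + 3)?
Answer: 550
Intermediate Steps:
q(k) = 2*k**2 (q(k) = k*(2*k) = 2*k**2)
m = -5/4 (m = (2*(-1)**2 - 12)/(5 + 3) = (2*1 - 12)/8 = (2 - 12)*(1/8) = -10*1/8 = -5/4 ≈ -1.2500)
-22*(m + (-2 + 2*1))*20 = -22*(-5/4 + (-2 + 2*1))*20 = -22*(-5/4 + (-2 + 2))*20 = -22*(-5/4 + 0)*20 = -(-55)*20/2 = -22*(-25) = 550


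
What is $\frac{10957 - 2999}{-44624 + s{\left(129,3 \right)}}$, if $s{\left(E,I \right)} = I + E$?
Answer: $- \frac{3979}{22246} \approx -0.17886$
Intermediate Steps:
$s{\left(E,I \right)} = E + I$
$\frac{10957 - 2999}{-44624 + s{\left(129,3 \right)}} = \frac{10957 - 2999}{-44624 + \left(129 + 3\right)} = \frac{7958}{-44624 + 132} = \frac{7958}{-44492} = 7958 \left(- \frac{1}{44492}\right) = - \frac{3979}{22246}$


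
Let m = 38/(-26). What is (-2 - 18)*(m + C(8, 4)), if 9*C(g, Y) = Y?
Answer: 2380/117 ≈ 20.342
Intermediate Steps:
C(g, Y) = Y/9
m = -19/13 (m = 38*(-1/26) = -19/13 ≈ -1.4615)
(-2 - 18)*(m + C(8, 4)) = (-2 - 18)*(-19/13 + (1/9)*4) = -20*(-19/13 + 4/9) = -20*(-119/117) = 2380/117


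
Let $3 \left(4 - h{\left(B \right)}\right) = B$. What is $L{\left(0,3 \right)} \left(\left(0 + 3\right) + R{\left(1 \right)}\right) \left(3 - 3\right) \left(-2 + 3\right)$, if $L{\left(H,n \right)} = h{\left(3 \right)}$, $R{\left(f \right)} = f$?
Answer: $0$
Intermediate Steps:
$h{\left(B \right)} = 4 - \frac{B}{3}$
$L{\left(H,n \right)} = 3$ ($L{\left(H,n \right)} = 4 - 1 = 3$)
$L{\left(0,3 \right)} \left(\left(0 + 3\right) + R{\left(1 \right)}\right) \left(3 - 3\right) \left(-2 + 3\right) = 3 \left(\left(0 + 3\right) + 1\right) \left(3 - 3\right) \left(-2 + 3\right) = 3 \left(3 + 1\right) 0 \cdot 1 = 3 \cdot 4 \cdot 0 = 12 \cdot 0 = 0$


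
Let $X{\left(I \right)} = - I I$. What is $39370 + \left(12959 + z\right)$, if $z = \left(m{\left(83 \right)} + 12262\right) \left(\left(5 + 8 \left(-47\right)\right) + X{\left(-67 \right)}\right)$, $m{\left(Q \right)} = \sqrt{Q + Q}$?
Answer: $-59540991 - 4860 \sqrt{166} \approx -5.9604 \cdot 10^{7}$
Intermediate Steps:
$X{\left(I \right)} = - I^{2}$
$m{\left(Q \right)} = \sqrt{2} \sqrt{Q}$ ($m{\left(Q \right)} = \sqrt{2 Q} = \sqrt{2} \sqrt{Q}$)
$z = -59593320 - 4860 \sqrt{166}$ ($z = \left(\sqrt{2} \sqrt{83} + 12262\right) \left(\left(5 + 8 \left(-47\right)\right) - \left(-67\right)^{2}\right) = \left(\sqrt{166} + 12262\right) \left(\left(5 - 376\right) - 4489\right) = \left(12262 + \sqrt{166}\right) \left(-371 - 4489\right) = \left(12262 + \sqrt{166}\right) \left(-4860\right) = -59593320 - 4860 \sqrt{166} \approx -5.9656 \cdot 10^{7}$)
$39370 + \left(12959 + z\right) = 39370 + \left(12959 - \left(59593320 + 4860 \sqrt{166}\right)\right) = 39370 - \left(59580361 + 4860 \sqrt{166}\right) = -59540991 - 4860 \sqrt{166}$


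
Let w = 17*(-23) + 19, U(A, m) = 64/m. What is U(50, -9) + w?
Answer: -3412/9 ≈ -379.11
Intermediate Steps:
w = -372 (w = -391 + 19 = -372)
U(50, -9) + w = 64/(-9) - 372 = 64*(-1/9) - 372 = -64/9 - 372 = -3412/9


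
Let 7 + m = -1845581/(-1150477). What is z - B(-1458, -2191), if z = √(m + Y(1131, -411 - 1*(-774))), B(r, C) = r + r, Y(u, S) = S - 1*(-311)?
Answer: 2916 + 2*√221240678988495/1150477 ≈ 2941.9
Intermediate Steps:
Y(u, S) = 311 + S (Y(u, S) = S + 311 = 311 + S)
B(r, C) = 2*r
m = -6207758/1150477 (m = -7 - 1845581/(-1150477) = -7 - 1845581*(-1/1150477) = -7 + 1845581/1150477 = -6207758/1150477 ≈ -5.3958)
z = 2*√221240678988495/1150477 (z = √(-6207758/1150477 + (311 + (-411 - 1*(-774)))) = √(-6207758/1150477 + (311 + (-411 + 774))) = √(-6207758/1150477 + (311 + 363)) = √(-6207758/1150477 + 674) = √(769213740/1150477) = 2*√221240678988495/1150477 ≈ 25.857)
z - B(-1458, -2191) = 2*√221240678988495/1150477 - 2*(-1458) = 2*√221240678988495/1150477 - 1*(-2916) = 2*√221240678988495/1150477 + 2916 = 2916 + 2*√221240678988495/1150477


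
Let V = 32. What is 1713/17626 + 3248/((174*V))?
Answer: 71969/105756 ≈ 0.68052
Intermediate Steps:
1713/17626 + 3248/((174*V)) = 1713/17626 + 3248/((174*32)) = 1713*(1/17626) + 3248/5568 = 1713/17626 + 3248*(1/5568) = 1713/17626 + 7/12 = 71969/105756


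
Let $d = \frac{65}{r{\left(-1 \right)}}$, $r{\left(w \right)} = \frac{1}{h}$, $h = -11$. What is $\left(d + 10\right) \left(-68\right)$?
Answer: $47940$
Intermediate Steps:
$r{\left(w \right)} = - \frac{1}{11}$ ($r{\left(w \right)} = \frac{1}{-11} = - \frac{1}{11}$)
$d = -715$ ($d = \frac{65}{- \frac{1}{11}} = 65 \left(-11\right) = -715$)
$\left(d + 10\right) \left(-68\right) = \left(-715 + 10\right) \left(-68\right) = \left(-705\right) \left(-68\right) = 47940$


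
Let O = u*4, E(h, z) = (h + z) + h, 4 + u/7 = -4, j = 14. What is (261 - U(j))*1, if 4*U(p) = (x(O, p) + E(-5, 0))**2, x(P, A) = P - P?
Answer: 236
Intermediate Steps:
u = -56 (u = -28 + 7*(-4) = -28 - 28 = -56)
E(h, z) = z + 2*h
O = -224 (O = -56*4 = -224)
x(P, A) = 0
U(p) = 25 (U(p) = (0 + (0 + 2*(-5)))**2/4 = (0 + (0 - 10))**2/4 = (0 - 10)**2/4 = (1/4)*(-10)**2 = (1/4)*100 = 25)
(261 - U(j))*1 = (261 - 1*25)*1 = (261 - 25)*1 = 236*1 = 236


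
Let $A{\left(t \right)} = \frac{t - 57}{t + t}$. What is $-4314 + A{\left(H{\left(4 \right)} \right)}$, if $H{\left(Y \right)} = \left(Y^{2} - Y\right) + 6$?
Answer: $- \frac{51781}{12} \approx -4315.1$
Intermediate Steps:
$H{\left(Y \right)} = 6 + Y^{2} - Y$
$A{\left(t \right)} = \frac{-57 + t}{2 t}$
$-4314 + A{\left(H{\left(4 \right)} \right)} = -4314 + \frac{-57 + \left(6 + 4^{2} - 4\right)}{2 \left(6 + 4^{2} - 4\right)} = -4314 + \frac{-57 + \left(6 + 16 - 4\right)}{2 \left(6 + 16 - 4\right)} = -4314 + \frac{-57 + 18}{2 \cdot 18} = -4314 + \frac{1}{2} \cdot \frac{1}{18} \left(-39\right) = -4314 - \frac{13}{12} = - \frac{51781}{12}$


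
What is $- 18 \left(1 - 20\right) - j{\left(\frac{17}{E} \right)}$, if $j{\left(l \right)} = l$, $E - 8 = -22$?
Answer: $\frac{4805}{14} \approx 343.21$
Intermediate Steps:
$E = -14$ ($E = 8 - 22 = -14$)
$- 18 \left(1 - 20\right) - j{\left(\frac{17}{E} \right)} = - 18 \left(1 - 20\right) - \frac{17}{-14} = \left(-18\right) \left(-19\right) - 17 \left(- \frac{1}{14}\right) = 342 - - \frac{17}{14} = 342 + \frac{17}{14} = \frac{4805}{14}$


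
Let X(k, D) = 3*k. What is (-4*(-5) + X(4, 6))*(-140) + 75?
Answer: -4405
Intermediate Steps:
(-4*(-5) + X(4, 6))*(-140) + 75 = (-4*(-5) + 3*4)*(-140) + 75 = (20 + 12)*(-140) + 75 = 32*(-140) + 75 = -4480 + 75 = -4405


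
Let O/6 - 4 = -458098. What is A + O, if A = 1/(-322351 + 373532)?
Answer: -140674254083/51181 ≈ -2.7486e+6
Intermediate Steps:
O = -2748564 (O = 24 + 6*(-458098) = 24 - 2748588 = -2748564)
A = 1/51181 ≈ 1.9539e-5
A + O = 1/51181 - 2748564 = -140674254083/51181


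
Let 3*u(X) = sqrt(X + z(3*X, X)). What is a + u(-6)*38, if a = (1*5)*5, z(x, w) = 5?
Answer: 25 + 38*I/3 ≈ 25.0 + 12.667*I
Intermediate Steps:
a = 25 (a = 5*5 = 25)
u(X) = sqrt(5 + X)/3 (u(X) = sqrt(X + 5)/3 = sqrt(5 + X)/3)
a + u(-6)*38 = 25 + (sqrt(5 - 6)/3)*38 = 25 + (sqrt(-1)/3)*38 = 25 + (I/3)*38 = 25 + 38*I/3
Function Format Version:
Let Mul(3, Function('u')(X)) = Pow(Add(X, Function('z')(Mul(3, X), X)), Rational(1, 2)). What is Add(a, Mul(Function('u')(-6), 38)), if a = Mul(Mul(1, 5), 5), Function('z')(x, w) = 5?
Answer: Add(25, Mul(Rational(38, 3), I)) ≈ Add(25.000, Mul(12.667, I))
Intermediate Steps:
a = 25 (a = Mul(5, 5) = 25)
Function('u')(X) = Mul(Rational(1, 3), Pow(Add(5, X), Rational(1, 2))) (Function('u')(X) = Mul(Rational(1, 3), Pow(Add(X, 5), Rational(1, 2))) = Mul(Rational(1, 3), Pow(Add(5, X), Rational(1, 2))))
Add(a, Mul(Function('u')(-6), 38)) = Add(25, Mul(Mul(Rational(1, 3), Pow(Add(5, -6), Rational(1, 2))), 38)) = Add(25, Mul(Mul(Rational(1, 3), Pow(-1, Rational(1, 2))), 38)) = Add(25, Mul(Mul(Rational(1, 3), I), 38)) = Add(25, Mul(Rational(38, 3), I))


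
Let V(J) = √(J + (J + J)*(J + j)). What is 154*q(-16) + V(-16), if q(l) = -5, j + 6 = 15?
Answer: -770 + 4*√13 ≈ -755.58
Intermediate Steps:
j = 9 (j = -6 + 15 = 9)
V(J) = √(J + 2*J*(9 + J)) (V(J) = √(J + (J + J)*(J + 9)) = √(J + (2*J)*(9 + J)) = √(J + 2*J*(9 + J)))
154*q(-16) + V(-16) = 154*(-5) + √(-16*(19 + 2*(-16))) = -770 + √(-16*(19 - 32)) = -770 + √(-16*(-13)) = -770 + √208 = -770 + 4*√13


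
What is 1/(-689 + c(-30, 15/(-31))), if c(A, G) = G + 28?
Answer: -31/20506 ≈ -0.0015118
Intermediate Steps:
c(A, G) = 28 + G
1/(-689 + c(-30, 15/(-31))) = 1/(-689 + (28 + 15/(-31))) = 1/(-689 + (28 + 15*(-1/31))) = 1/(-689 + (28 - 15/31)) = 1/(-689 + 853/31) = 1/(-20506/31) = -31/20506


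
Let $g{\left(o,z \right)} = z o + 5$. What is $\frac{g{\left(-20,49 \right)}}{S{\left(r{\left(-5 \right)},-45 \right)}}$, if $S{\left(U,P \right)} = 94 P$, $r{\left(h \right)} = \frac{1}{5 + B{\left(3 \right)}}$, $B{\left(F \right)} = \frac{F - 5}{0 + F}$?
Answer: $\frac{65}{282} \approx 0.2305$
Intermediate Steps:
$B{\left(F \right)} = \frac{-5 + F}{F}$
$r{\left(h \right)} = \frac{3}{13}$ ($r{\left(h \right)} = \frac{1}{5 + \frac{-5 + 3}{3}} = \frac{1}{5 + \frac{1}{3} \left(-2\right)} = \frac{1}{5 - \frac{2}{3}} = \frac{1}{\frac{13}{3}} = \frac{3}{13}$)
$g{\left(o,z \right)} = 5 + o z$ ($g{\left(o,z \right)} = o z + 5 = 5 + o z$)
$\frac{g{\left(-20,49 \right)}}{S{\left(r{\left(-5 \right)},-45 \right)}} = \frac{5 - 980}{94 \left(-45\right)} = \frac{5 - 980}{-4230} = \left(-975\right) \left(- \frac{1}{4230}\right) = \frac{65}{282}$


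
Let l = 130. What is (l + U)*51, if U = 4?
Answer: 6834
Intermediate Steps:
(l + U)*51 = (130 + 4)*51 = 134*51 = 6834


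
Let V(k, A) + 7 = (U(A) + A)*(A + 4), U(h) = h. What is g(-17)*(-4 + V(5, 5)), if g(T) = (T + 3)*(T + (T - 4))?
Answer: 42028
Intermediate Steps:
V(k, A) = -7 + 2*A*(4 + A) (V(k, A) = -7 + (A + A)*(A + 4) = -7 + (2*A)*(4 + A) = -7 + 2*A*(4 + A))
g(T) = (-4 + 2*T)*(3 + T) (g(T) = (3 + T)*(T + (-4 + T)) = (3 + T)*(-4 + 2*T) = (-4 + 2*T)*(3 + T))
g(-17)*(-4 + V(5, 5)) = (-12 + 2*(-17) + 2*(-17)²)*(-4 + (-7 + 2*5² + 8*5)) = (-12 - 34 + 2*289)*(-4 + (-7 + 2*25 + 40)) = (-12 - 34 + 578)*(-4 + (-7 + 50 + 40)) = 532*(-4 + 83) = 532*79 = 42028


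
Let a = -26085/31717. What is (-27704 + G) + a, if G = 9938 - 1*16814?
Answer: -1096799945/31717 ≈ -34581.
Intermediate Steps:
a = -26085/31717 (a = -26085*1/31717 = -26085/31717 ≈ -0.82243)
G = -6876 (G = 9938 - 16814 = -6876)
(-27704 + G) + a = (-27704 - 6876) - 26085/31717 = -34580 - 26085/31717 = -1096799945/31717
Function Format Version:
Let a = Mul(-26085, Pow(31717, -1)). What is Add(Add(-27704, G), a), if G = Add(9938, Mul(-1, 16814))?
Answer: Rational(-1096799945, 31717) ≈ -34581.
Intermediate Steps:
a = Rational(-26085, 31717) (a = Mul(-26085, Rational(1, 31717)) = Rational(-26085, 31717) ≈ -0.82243)
G = -6876 (G = Add(9938, -16814) = -6876)
Add(Add(-27704, G), a) = Add(Add(-27704, -6876), Rational(-26085, 31717)) = Add(-34580, Rational(-26085, 31717)) = Rational(-1096799945, 31717)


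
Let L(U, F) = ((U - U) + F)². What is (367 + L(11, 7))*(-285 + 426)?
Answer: 58656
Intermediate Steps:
L(U, F) = F² (L(U, F) = (0 + F)² = F²)
(367 + L(11, 7))*(-285 + 426) = (367 + 7²)*(-285 + 426) = (367 + 49)*141 = 416*141 = 58656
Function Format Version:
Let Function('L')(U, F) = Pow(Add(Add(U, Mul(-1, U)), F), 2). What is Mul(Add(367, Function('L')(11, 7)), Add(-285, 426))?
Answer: 58656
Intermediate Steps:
Function('L')(U, F) = Pow(F, 2) (Function('L')(U, F) = Pow(Add(0, F), 2) = Pow(F, 2))
Mul(Add(367, Function('L')(11, 7)), Add(-285, 426)) = Mul(Add(367, Pow(7, 2)), Add(-285, 426)) = Mul(Add(367, 49), 141) = Mul(416, 141) = 58656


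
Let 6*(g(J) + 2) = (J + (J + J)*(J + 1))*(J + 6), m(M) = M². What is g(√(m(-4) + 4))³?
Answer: 379712 + 4583624*√5/27 ≈ 7.5932e+5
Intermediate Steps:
g(J) = -2 + (6 + J)*(J + 2*J*(1 + J))/6 (g(J) = -2 + ((J + (J + J)*(J + 1))*(J + 6))/6 = -2 + ((J + (2*J)*(1 + J))*(6 + J))/6 = -2 + ((J + 2*J*(1 + J))*(6 + J))/6 = -2 + ((6 + J)*(J + 2*J*(1 + J)))/6 = -2 + (6 + J)*(J + 2*J*(1 + J))/6)
g(√(m(-4) + 4))³ = (-2 + 3*√((-4)² + 4) + (√((-4)² + 4))³/3 + 5*(√((-4)² + 4))²/2)³ = (-2 + 3*√(16 + 4) + (√(16 + 4))³/3 + 5*(√(16 + 4))²/2)³ = (-2 + 3*√20 + (√20)³/3 + 5*(√20)²/2)³ = (-2 + 3*(2*√5) + (2*√5)³/3 + 5*(2*√5)²/2)³ = (-2 + 6*√5 + (40*√5)/3 + (5/2)*20)³ = (-2 + 6*√5 + 40*√5/3 + 50)³ = (48 + 58*√5/3)³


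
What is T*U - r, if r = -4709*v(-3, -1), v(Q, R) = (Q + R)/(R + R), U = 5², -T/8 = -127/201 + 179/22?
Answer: 17504698/2211 ≈ 7917.1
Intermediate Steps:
T = -132740/2211 (T = -8*(-127/201 + 179/22) = -8*33185/4422 = -132740/2211 ≈ -60.036)
U = 25
v(Q, R) = (Q + R)/(2*R) (v(Q, R) = (Q + R)/((2*R)) = (Q + R)*(1/(2*R)) = (Q + R)/(2*R))
r = -9418 (r = -4709*(-3 - 1)/(2*(-1)) = -4709*(-1)*(-4)/2 = -4709*2 = -9418)
T*U - r = -132740/2211*25 - 1*(-9418) = -3318500/2211 + 9418 = 17504698/2211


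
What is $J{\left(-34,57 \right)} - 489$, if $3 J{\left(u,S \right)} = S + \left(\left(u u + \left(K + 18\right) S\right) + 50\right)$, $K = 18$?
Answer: $616$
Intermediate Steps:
$J{\left(u,S \right)} = \frac{50}{3} + \frac{u^{2}}{3} + \frac{37 S}{3}$ ($J{\left(u,S \right)} = \frac{S + \left(\left(u u + \left(18 + 18\right) S\right) + 50\right)}{3} = \frac{S + \left(\left(u^{2} + 36 S\right) + 50\right)}{3} = \frac{S + \left(50 + u^{2} + 36 S\right)}{3} = \frac{50 + u^{2} + 37 S}{3} = \frac{50}{3} + \frac{u^{2}}{3} + \frac{37 S}{3}$)
$J{\left(-34,57 \right)} - 489 = \left(\frac{50}{3} + \frac{\left(-34\right)^{2}}{3} + \frac{37}{3} \cdot 57\right) - 489 = \left(\frac{50}{3} + \frac{1}{3} \cdot 1156 + 703\right) - 489 = \left(\frac{50}{3} + \frac{1156}{3} + 703\right) - 489 = 1105 - 489 = 616$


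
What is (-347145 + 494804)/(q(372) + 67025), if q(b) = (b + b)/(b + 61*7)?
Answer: 117979541/53553719 ≈ 2.2030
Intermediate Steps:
q(b) = 2*b/(427 + b) (q(b) = (2*b)/(b + 427) = (2*b)/(427 + b) = 2*b/(427 + b))
(-347145 + 494804)/(q(372) + 67025) = (-347145 + 494804)/(2*372/(427 + 372) + 67025) = 147659/(2*372/799 + 67025) = 147659/(2*372*(1/799) + 67025) = 147659/(744/799 + 67025) = 147659/(53553719/799) = 147659*(799/53553719) = 117979541/53553719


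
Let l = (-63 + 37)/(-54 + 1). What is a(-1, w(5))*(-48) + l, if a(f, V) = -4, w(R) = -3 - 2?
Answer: 10202/53 ≈ 192.49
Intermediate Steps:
w(R) = -5
l = 26/53 (l = -26/(-53) = -26*(-1/53) = 26/53 ≈ 0.49057)
a(-1, w(5))*(-48) + l = -4*(-48) + 26/53 = 192 + 26/53 = 10202/53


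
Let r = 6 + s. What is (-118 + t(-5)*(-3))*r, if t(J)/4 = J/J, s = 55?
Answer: -7930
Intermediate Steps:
t(J) = 4 (t(J) = 4*(J/J) = 4*1 = 4)
r = 61 (r = 6 + 55 = 61)
(-118 + t(-5)*(-3))*r = (-118 + 4*(-3))*61 = (-118 - 12)*61 = -130*61 = -7930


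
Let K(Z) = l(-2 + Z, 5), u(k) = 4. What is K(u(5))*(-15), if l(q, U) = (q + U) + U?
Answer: -180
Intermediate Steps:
l(q, U) = q + 2*U (l(q, U) = (U + q) + U = q + 2*U)
K(Z) = 8 + Z (K(Z) = (-2 + Z) + 2*5 = (-2 + Z) + 10 = 8 + Z)
K(u(5))*(-15) = (8 + 4)*(-15) = 12*(-15) = -180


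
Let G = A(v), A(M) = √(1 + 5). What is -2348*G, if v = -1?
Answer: -2348*√6 ≈ -5751.4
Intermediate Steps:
A(M) = √6
G = √6 ≈ 2.4495
-2348*G = -2348*√6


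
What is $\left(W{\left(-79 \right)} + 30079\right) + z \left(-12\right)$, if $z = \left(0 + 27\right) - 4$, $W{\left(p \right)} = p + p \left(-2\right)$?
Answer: $29882$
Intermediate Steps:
$W{\left(p \right)} = - p$ ($W{\left(p \right)} = p - 2 p = - p$)
$z = 23$ ($z = 27 - 4 = 23$)
$\left(W{\left(-79 \right)} + 30079\right) + z \left(-12\right) = \left(\left(-1\right) \left(-79\right) + 30079\right) + 23 \left(-12\right) = \left(79 + 30079\right) - 276 = 30158 - 276 = 29882$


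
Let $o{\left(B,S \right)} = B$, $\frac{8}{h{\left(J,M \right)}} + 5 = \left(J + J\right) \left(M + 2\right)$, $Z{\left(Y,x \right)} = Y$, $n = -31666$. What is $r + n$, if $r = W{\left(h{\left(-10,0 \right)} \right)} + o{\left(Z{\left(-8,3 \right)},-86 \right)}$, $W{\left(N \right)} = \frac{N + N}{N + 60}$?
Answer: $- \frac{21316606}{673} \approx -31674.0$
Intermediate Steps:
$h{\left(J,M \right)} = \frac{8}{-5 + 2 J \left(2 + M\right)}$ ($h{\left(J,M \right)} = \frac{8}{-5 + \left(J + J\right) \left(M + 2\right)} = \frac{8}{-5 + 2 J \left(2 + M\right)}$)
$W{\left(N \right)} = \frac{2 N}{60 + N}$
$r = - \frac{5388}{673}$ ($r = \frac{2 \frac{8}{-5 + 4 \left(-10\right) + 2 \left(-10\right) 0}}{60 + \frac{8}{-5 + 4 \left(-10\right) + 2 \left(-10\right) 0}} - 8 = \frac{2 \frac{8}{-5 - 40 + 0}}{60 + \frac{8}{-5 - 40 + 0}} - 8 = \frac{2 \frac{8}{-45}}{60 + \frac{8}{-45}} - 8 = \frac{2 \cdot 8 \left(- \frac{1}{45}\right)}{60 + 8 \left(- \frac{1}{45}\right)} - 8 = 2 \left(- \frac{8}{45}\right) \frac{1}{60 - \frac{8}{45}} - 8 = 2 \left(- \frac{8}{45}\right) \frac{1}{\frac{2692}{45}} - 8 = 2 \left(- \frac{8}{45}\right) \frac{45}{2692} - 8 = - \frac{4}{673} - 8 = - \frac{5388}{673} \approx -8.006$)
$r + n = - \frac{5388}{673} - 31666 = - \frac{21316606}{673}$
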